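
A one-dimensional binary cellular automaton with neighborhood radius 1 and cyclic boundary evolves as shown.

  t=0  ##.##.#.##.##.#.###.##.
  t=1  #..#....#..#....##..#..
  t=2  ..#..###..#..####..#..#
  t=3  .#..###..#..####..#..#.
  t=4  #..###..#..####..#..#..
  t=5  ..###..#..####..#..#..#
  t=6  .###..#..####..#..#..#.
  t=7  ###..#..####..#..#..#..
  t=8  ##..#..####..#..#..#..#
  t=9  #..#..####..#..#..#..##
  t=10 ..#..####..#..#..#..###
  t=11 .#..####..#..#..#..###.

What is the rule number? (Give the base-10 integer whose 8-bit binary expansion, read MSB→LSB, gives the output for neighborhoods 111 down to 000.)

  [7] ### => #  t=0,i=17
  [6] ##. => .  t=0,i=1
  [5] #.# => .  t=0,i=2
  [4] #.. => .  t=1,i=1
  [3] .## => #  t=0,i=0
  [2] .#. => .  t=0,i=6
  [1] ..# => #  t=1,i=2
  [0] ... => #  t=1,i=5
  bits 10001011 = 139

139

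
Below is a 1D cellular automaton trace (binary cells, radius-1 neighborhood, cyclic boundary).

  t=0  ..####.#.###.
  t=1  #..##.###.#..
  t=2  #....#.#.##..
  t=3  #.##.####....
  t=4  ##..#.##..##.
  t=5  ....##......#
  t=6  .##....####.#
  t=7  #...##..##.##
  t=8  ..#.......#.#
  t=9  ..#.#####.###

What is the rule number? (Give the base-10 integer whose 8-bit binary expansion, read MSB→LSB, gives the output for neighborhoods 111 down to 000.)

165

  ### -> #   bit 7 = 1  t=0,i=3
  ##. -> .   bit 6 = 0  t=0,i=5
  #.# -> #   bit 5 = 1  t=0,i=6
  #.. -> .   bit 4 = 0  t=0,i=12
  .## -> .   bit 3 = 0  t=0,i=2
  .#. -> #   bit 2 = 1  t=0,i=7
  ..# -> .   bit 1 = 0  t=0,i=1
  ... -> #   bit 0 = 1  t=0,i=0
  bits 10100101 = 165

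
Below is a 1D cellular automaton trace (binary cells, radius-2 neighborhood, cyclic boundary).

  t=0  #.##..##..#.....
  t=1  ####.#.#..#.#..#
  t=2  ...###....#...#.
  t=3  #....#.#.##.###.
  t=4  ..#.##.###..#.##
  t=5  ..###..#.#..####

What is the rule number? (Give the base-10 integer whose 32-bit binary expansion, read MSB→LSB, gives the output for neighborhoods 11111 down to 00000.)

887822388

  #####|.  b31=0 t=1,i=1
  ####.|.  b30=0 t=1,i=2
  ###.#|#  b29=1 t=1,i=3
  ###..|#  b28=1 t=2,i=5
  ##.##|.  b27=0 t=3,i=11
  ##.#.|#  b26=1 t=1,i=4
  ##..#|.  b25=0 t=0,i=4
  ##...|.  b24=0 t=2,i=6
  #.###|#  b23=1 t=3,i=12
  #.##.|#  b22=1 t=0,i=2
  #.#.#|#  b21=1 t=1,i=5
  #.#..|.  b20=0 t=1,i=7
  #..##|#  b19=1 t=0,i=5
  #..#.|.  b18=0 t=0,i=9
  #...#|#  b17=1 t=2,i=12
  #....|#  b16=1 t=0,i=12
  .####|.  b15=0 t=1,i=0
  .###.|.  b14=0 t=2,i=4
  .##.#|.  b13=0 t=3,i=10
  .##..|#  b12=1 t=0,i=3
  .#.##|#  b11=1 t=0,i=1
  .#.#.|.  b10=0 t=1,i=6
  .#..#|.  b9=0 t=1,i=8
  .#...|.  b8=0 t=0,i=11
  ..###|.  b7=0 t=1,i=15
  ..##.|.  b6=0 t=0,i=6
  ..#.#|#  b5=1 t=0,i=0
  ..#..|#  b4=1 t=0,i=10
  ...##|.  b3=0 t=2,i=2
  ...#.|#  b2=1 t=0,i=15
  ....#|.  b1=0 t=0,i=14
  .....|.  b0=0 t=0,i=13
  bits 00110100111010110001100000110100 = 887822388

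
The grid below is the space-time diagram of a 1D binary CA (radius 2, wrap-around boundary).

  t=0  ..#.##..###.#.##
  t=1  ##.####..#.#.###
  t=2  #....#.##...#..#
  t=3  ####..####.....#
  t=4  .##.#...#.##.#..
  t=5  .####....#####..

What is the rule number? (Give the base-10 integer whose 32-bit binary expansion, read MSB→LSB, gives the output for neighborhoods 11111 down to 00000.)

3344267330

  #####|#  b31=1 t=1,i=15
  ####.|#  b30=1 t=1,i=0
  ###.#|.  b29=0 t=0,i=10
  ###..|.  b28=0 t=1,i=6
  ##.##|.  b27=0 t=1,i=2
  ##.#.|#  b26=1 t=0,i=11
  ##..#|#  b25=1 t=0,i=0
  ##...|#  b24=1 t=2,i=1
  #.###|.  b23=0 t=1,i=3
  #.##.|#  b22=1 t=0,i=4
  #.#.#|.  b21=0 t=0,i=12
  #.#..|#  b20=1 t=4,i=4
  #..##|.  b19=0 t=0,i=7
  #..#.|#  b18=1 t=0,i=1
  #...#|.  b17=0 t=2,i=10
  #....|#  b16=1 t=2,i=2
  .####|.  b15=0 t=1,i=4
  .###.|#  b14=1 t=0,i=9
  .##.#|#  b13=1 t=4,i=2
  .##..|#  b12=1 t=0,i=5
  .#.##|#  b11=1 t=0,i=3
  .#.#.|.  b10=0 t=1,i=10
  .#..#|.  b9=0 t=2,i=13
  .#...|.  b8=0 t=4,i=5
  ..###|.  b7=0 t=0,i=8
  ..##.|#  b6=1 t=2,i=15
  ..#.#|.  b5=0 t=0,i=2
  ..#..|.  b4=0 t=2,i=12
  ...##|.  b3=0 t=3,i=14
  ...#.|.  b2=0 t=2,i=4
  ....#|#  b1=1 t=2,i=3
  .....|.  b0=0 t=3,i=12
  bits 11000111010101010111100001000010 = 3344267330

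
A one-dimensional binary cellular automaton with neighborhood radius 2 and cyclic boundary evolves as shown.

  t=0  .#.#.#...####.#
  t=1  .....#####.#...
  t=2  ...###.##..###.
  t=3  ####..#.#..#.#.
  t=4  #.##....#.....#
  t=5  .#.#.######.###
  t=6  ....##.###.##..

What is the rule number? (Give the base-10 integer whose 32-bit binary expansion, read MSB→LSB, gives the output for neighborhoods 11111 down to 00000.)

  #####|#  b31=1 t=1,i=7
  ####.|#  b30=1 t=0,i=11
  ###.#|.  b29=0 t=0,i=12
  ###..|#  b28=1 t=2,i=13
  ##.##|#  b27=1 t=2,i=6
  ##.#.|.  b26=0 t=0,i=13
  ##..#|.  b25=0 t=2,i=9
  ##...|.  b24=0 t=2,i=14
  #.###|#  b23=1 t=3,i=0
  #.##.|.  b22=0 t=2,i=7
  #.#.#|.  b21=0 t=0,i=1
  #.#..|#  b20=1 t=0,i=5
  #..##|.  b19=0 t=2,i=10
  #..#.|.  b18=0 t=3,i=5
  #...#|#  b17=1 t=0,i=7
  #....|#  b16=1 t=1,i=13
  .####|.  b15=0 t=0,i=10
  .###.|.  b14=0 t=2,i=4
  .##.#|.  b13=0 t=4,i=0
  .##..|#  b12=1 t=2,i=8
  .#.##|#  b11=1 t=3,i=14
  .#.#.|.  b10=0 t=0,i=0
  .#..#|.  b9=0 t=3,i=9
  .#...|#  b8=1 t=0,i=6
  ..###|#  b7=1 t=0,i=9
  ..##.|#  b6=1 t=4,i=14
  ..#.#|.  b5=0 t=3,i=6
  ..#..|#  b4=1 t=4,i=8
  ...##|#  b3=1 t=0,i=8
  ...#.|#  b2=1 t=4,i=7
  ....#|#  b1=1 t=1,i=3
  .....|.  b0=0 t=1,i=0
  bits 11011000100100110001100111011110 = 3633519070

3633519070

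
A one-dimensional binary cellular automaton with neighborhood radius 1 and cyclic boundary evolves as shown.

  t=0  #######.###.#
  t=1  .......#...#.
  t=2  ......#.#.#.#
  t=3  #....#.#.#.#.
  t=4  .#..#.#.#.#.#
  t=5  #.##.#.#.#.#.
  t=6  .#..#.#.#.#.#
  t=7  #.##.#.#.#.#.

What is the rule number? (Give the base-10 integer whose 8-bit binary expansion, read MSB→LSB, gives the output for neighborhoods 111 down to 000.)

  [7] ### => .  t=0,i=0
  [6] ##. => .  t=0,i=6
  [5] #.# => #  t=0,i=7
  [4] #.. => #  t=1,i=8
  [3] .## => .  t=0,i=8
  [2] .#. => .  t=1,i=7
  [1] ..# => #  t=1,i=6
  [0] ... => .  t=1,i=0
  bits 00110010 = 50

50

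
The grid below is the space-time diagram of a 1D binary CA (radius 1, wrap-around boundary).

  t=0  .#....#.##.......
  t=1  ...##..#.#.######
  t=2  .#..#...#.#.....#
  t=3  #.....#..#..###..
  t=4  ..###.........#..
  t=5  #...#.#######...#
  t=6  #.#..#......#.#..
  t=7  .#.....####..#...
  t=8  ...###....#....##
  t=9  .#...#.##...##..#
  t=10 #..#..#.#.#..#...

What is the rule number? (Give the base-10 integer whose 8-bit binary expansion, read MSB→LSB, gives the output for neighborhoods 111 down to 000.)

  ### -> .   bit 7 = 0  t=1,i=12
  ##. -> #   bit 6 = 1  t=0,i=9
  #.# -> #   bit 5 = 1  t=0,i=7
  #.. -> .   bit 4 = 0  t=0,i=2
  .## -> .   bit 3 = 0  t=0,i=8
  .#. -> .   bit 2 = 0  t=0,i=1
  ..# -> .   bit 1 = 0  t=0,i=0
  ... -> #   bit 0 = 1  t=0,i=3
  bits 01100001 = 97

97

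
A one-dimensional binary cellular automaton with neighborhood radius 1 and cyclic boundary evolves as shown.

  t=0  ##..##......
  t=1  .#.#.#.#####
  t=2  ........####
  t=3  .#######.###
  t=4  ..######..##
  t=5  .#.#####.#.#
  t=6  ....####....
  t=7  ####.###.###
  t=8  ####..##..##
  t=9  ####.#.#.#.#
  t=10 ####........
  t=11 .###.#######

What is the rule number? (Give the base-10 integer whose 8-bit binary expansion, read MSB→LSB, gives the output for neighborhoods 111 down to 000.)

  ###|#  b7=1 t=1,i=8
  ##.|#  b6=1 t=0,i=1
  #.#|.  b5=0 t=1,i=0
  #..|.  b4=0 t=0,i=2
  .##|.  b3=0 t=0,i=0
  .#.|.  b2=0 t=1,i=1
  ..#|#  b1=1 t=0,i=3
  ...|#  b0=1 t=0,i=7
  bits 11000011 = 195

195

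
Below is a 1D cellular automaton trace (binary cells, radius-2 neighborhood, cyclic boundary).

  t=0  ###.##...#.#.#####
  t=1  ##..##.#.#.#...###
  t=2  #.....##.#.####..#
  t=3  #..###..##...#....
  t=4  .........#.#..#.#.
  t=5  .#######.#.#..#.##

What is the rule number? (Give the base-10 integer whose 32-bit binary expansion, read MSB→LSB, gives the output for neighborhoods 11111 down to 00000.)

  ##### -> #   bit 31 = 1  t=0,i=0
  ####. -> #   bit 30 = 1  t=0,i=1
  ###.# -> .   bit 29 = 0  t=0,i=2
  ###.. -> .   bit 28 = 0  t=1,i=1
  ##.## -> .   bit 27 = 0  t=0,i=3
  ##.#. -> #   bit 26 = 1  t=1,i=6
  ##..# -> .   bit 25 = 0  t=1,i=2
  ##... -> .   bit 24 = 0  t=0,i=6
  #.### -> .   bit 23 = 0  t=0,i=13
  #.##. -> #   bit 22 = 1  t=0,i=4
  #.#.# -> #   bit 21 = 1  t=0,i=11
  #.#.. -> #   bit 20 = 1  t=1,i=11
  #..## -> .   bit 19 = 0  t=1,i=3
  #..#. -> .   bit 18 = 0  t=4,i=13
  #...# -> #   bit 17 = 1  t=0,i=7
  #.... -> .   bit 16 = 0  t=2,i=2
  .#### -> .   bit 15 = 0  t=0,i=14
  .###. -> .   bit 14 = 0  t=3,i=4
  .##.# -> .   bit 13 = 0  t=1,i=5
  .##.. -> #   bit 12 = 1  t=0,i=5
  .#.## -> .   bit 11 = 0  t=0,i=12
  .#.#. -> .   bit 10 = 0  t=0,i=10
  .#..# -> .   bit 9 = 0  t=3,i=1
  .#... -> #   bit 8 = 1  t=1,i=12
  ..### -> .   bit 7 = 0  t=1,i=15
  ..##. -> .   bit 6 = 0  t=1,i=4
  ..#.# -> #   bit 5 = 1  t=0,i=9
  ..#.. -> .   bit 4 = 0  t=3,i=0
  ...## -> #   bit 3 = 1  t=1,i=14
  ...#. -> .   bit 2 = 0  t=0,i=8
  ....# -> #   bit 1 = 1  t=2,i=4
  ..... -> #   bit 0 = 1  t=2,i=3
  bits 11000100011100100001000100101011 = 3295809835

3295809835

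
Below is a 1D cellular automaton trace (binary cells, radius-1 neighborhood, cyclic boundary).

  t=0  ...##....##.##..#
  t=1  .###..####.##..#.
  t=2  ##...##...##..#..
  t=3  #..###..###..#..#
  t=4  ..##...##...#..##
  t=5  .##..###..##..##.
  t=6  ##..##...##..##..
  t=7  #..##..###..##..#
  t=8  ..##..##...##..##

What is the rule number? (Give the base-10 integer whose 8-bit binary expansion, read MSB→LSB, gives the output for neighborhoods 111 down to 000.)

  [7] ### => .  t=1,i=2
  [6] ##. => .  t=0,i=4
  [5] #.# => #  t=0,i=11
  [4] #.. => .  t=0,i=0
  [3] .## => #  t=0,i=3
  [2] .#. => .  t=0,i=16
  [1] ..# => #  t=0,i=2
  [0] ... => #  t=0,i=1
  bits 00101011 = 43

43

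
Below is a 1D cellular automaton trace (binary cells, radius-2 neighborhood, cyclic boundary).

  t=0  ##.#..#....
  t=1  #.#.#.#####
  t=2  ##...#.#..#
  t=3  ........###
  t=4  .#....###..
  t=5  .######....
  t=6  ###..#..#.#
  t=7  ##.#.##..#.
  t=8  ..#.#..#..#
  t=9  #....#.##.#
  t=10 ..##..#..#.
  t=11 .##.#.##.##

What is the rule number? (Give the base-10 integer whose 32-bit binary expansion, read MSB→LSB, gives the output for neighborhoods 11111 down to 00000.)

1846119386

  nb #####: next=.  (t=1,i=8, bit31=0)
  nb ####.: next=#  (t=1,i=10, bit30=1)
  nb ###.#: next=#  (t=1,i=0, bit29=1)
  nb ###..: next=.  (t=2,i=1, bit28=0)
  nb ##.##: next=#  (t=9,i=9, bit27=1)
  nb ##.#.: next=#  (t=0,i=2, bit26=1)
  nb ##..#: next=#  (t=6,i=3, bit25=1)
  nb ##...: next=.  (t=2,i=2, bit24=0)
  nb #.###: next=.  (t=1,i=6, bit23=0)
  nb #.##.: next=.  (t=7,i=0, bit22=0)
  nb #.#.#: next=.  (t=1,i=2, bit21=0)
  nb #.#..: next=.  (t=0,i=3, bit20=0)
  nb #..##: next=#  (t=2,i=9, bit19=1)
  nb #..#.: next=.  (t=0,i=5, bit18=0)
  nb #...#: next=.  (t=2,i=3, bit17=0)
  nb #....: next=#  (t=0,i=8, bit16=1)
  nb .####: next=#  (t=1,i=7, bit15=1)
  nb .###.: next=.  (t=2,i=0, bit14=0)
  nb .##.#: next=.  (t=0,i=1, bit13=0)
  nb .##..: next=.  (t=7,i=6, bit12=0)
  nb .#.##: next=#  (t=1,i=5, bit11=1)
  nb .#.#.: next=.  (t=1,i=3, bit10=0)
  nb .#..#: next=#  (t=0,i=4, bit9=1)
  nb .#...: next=#  (t=0,i=7, bit8=1)
  nb ..###: next=#  (t=2,i=10, bit7=1)
  nb ..##.: next=#  (t=0,i=0, bit6=1)
  nb ..#.#: next=.  (t=2,i=5, bit5=0)
  nb ..#..: next=#  (t=0,i=6, bit4=1)
  nb ...##: next=#  (t=0,i=10, bit3=1)
  nb ...#.: next=.  (t=2,i=4, bit2=0)
  nb ....#: next=#  (t=0,i=9, bit1=1)
  nb .....: next=.  (t=3,i=2, bit0=0)
  bits 01101110000010011000101111011010 = 1846119386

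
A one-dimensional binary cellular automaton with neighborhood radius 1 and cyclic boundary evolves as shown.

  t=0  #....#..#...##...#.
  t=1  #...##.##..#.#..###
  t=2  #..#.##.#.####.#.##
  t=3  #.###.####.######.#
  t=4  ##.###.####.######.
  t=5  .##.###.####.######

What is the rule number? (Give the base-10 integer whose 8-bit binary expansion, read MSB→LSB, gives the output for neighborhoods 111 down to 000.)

230

  [7] ### => #  t=1,i=17
  [6] ##. => #  t=0,i=13
  [5] #.# => #  t=0,i=18
  [4] #.. => .  t=0,i=1
  [3] .## => .  t=0,i=12
  [2] .#. => #  t=0,i=0
  [1] ..# => #  t=0,i=4
  [0] ... => .  t=0,i=2
  bits 11100110 = 230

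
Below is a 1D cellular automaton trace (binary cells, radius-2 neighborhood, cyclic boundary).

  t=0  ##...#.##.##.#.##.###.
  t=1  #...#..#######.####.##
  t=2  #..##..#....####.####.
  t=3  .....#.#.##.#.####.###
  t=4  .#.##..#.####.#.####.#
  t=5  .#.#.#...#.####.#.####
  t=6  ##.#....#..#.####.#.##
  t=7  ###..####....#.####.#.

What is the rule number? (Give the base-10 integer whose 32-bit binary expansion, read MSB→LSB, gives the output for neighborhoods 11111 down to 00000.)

  ##### -> .   bit 31 = 0  t=1,i=9
  ####. -> #   bit 30 = 1  t=1,i=12
  ###.# -> #   bit 29 = 1  t=0,i=20
  ###.. -> #   bit 28 = 1  t=1,i=0
  ##.## -> #   bit 27 = 1  t=0,i=9
  ##.#. -> #   bit 26 = 1  t=0,i=12
  ##..# -> #   bit 25 = 1  t=2,i=5
  ##... -> .   bit 24 = 0  t=0,i=2
  #.### -> #   bit 23 = 1  t=0,i=18
  #.##. -> #   bit 22 = 1  t=0,i=0
  #.#.# -> #   bit 21 = 1  t=0,i=13
  #.#.. -> .   bit 20 = 0  t=2,i=0
  #..## -> .   bit 19 = 0  t=1,i=6
  #..#. -> .   bit 18 = 0  t=2,i=6
  #...# -> .   bit 17 = 0  t=0,i=3
  #.... -> #   bit 16 = 1  t=2,i=9
  .#### -> .   bit 15 = 0  t=1,i=8
  .###. -> .   bit 14 = 0  t=0,i=19
  .##.# -> #   bit 13 = 1  t=0,i=8
  .##.. -> .   bit 12 = 0  t=0,i=1
  .#.## -> .   bit 11 = 0  t=0,i=6
  .#.#. -> .   bit 10 = 0  t=3,i=6
  .#..# -> .   bit 9 = 0  t=1,i=5
  .#... -> .   bit 8 = 0  t=2,i=8
  ..### -> #   bit 7 = 1  t=1,i=7
  ..##. -> .   bit 6 = 0  t=2,i=3
  ..#.# -> .   bit 5 = 0  t=0,i=5
  ..#.. -> #   bit 4 = 1  t=1,i=4
  ...## -> .   bit 3 = 0  t=2,i=11
  ...#. -> #   bit 2 = 1  t=0,i=4
  ....# -> #   bit 1 = 1  t=2,i=10
  ..... -> .   bit 0 = 0  t=3,i=2
  bits 01111110111000010010000010010110 = 2128683158

2128683158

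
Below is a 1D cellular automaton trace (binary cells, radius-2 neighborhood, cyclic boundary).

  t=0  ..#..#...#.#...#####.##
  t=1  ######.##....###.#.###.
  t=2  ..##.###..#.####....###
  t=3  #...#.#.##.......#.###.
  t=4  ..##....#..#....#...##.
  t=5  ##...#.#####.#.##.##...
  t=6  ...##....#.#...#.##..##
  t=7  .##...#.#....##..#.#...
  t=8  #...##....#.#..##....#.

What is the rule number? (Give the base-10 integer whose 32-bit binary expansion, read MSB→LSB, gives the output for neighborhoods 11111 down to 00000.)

  nb #####: next=#  (t=0,i=17, bit31=1)
  nb ####.: next=.  (t=0,i=18, bit30=0)
  nb ###.#: next=#  (t=0,i=19, bit29=1)
  nb ###..: next=.  (t=2,i=7, bit28=0)
  nb ##.##: next=#  (t=0,i=20, bit27=1)
  nb ##.#.: next=.  (t=1,i=16, bit26=0)
  nb ##..#: next=#  (t=0,i=0, bit25=1)
  nb ##...: next=.  (t=1,i=9, bit24=0)
  nb #.###: next=.  (t=1,i=0, bit23=0)
  nb #.##.: next=#  (t=0,i=21, bit22=1)
  nb #.#.#: next=.  (t=1,i=17, bit21=0)
  nb #.#..: next=.  (t=0,i=11, bit20=0)
  nb #..##: next=.  (t=2,i=1, bit19=0)
  nb #..#.: next=#  (t=0,i=1, bit18=1)
  nb #...#: next=#  (t=0,i=7, bit17=1)
  nb #....: next=#  (t=1,i=10, bit16=1)
  nb .####: next=.  (t=0,i=16, bit15=0)
  nb .###.: next=#  (t=1,i=14, bit14=1)
  nb .##.#: next=.  (t=2,i=3, bit13=0)
  nb .##..: next=.  (t=0,i=22, bit12=0)
  nb .#.##: next=.  (t=1,i=18, bit11=0)
  nb .#.#.: next=.  (t=0,i=10, bit10=0)
  nb .#..#: next=#  (t=0,i=3, bit9=1)
  nb .#...: next=.  (t=0,i=6, bit8=0)
  nb ..###: next=#  (t=0,i=15, bit7=1)
  nb ..##.: next=.  (t=2,i=2, bit6=0)
  nb ..#.#: next=.  (t=0,i=9, bit5=0)
  nb ..#..: next=#  (t=0,i=2, bit4=1)
  nb ...##: next=#  (t=0,i=14, bit3=1)
  nb ...#.: next=#  (t=0,i=8, bit2=1)
  nb ....#: next=.  (t=1,i=11, bit1=0)
  nb .....: next=.  (t=3,i=12, bit0=0)
  bits 10101010010001110100001010011100 = 2856796828

2856796828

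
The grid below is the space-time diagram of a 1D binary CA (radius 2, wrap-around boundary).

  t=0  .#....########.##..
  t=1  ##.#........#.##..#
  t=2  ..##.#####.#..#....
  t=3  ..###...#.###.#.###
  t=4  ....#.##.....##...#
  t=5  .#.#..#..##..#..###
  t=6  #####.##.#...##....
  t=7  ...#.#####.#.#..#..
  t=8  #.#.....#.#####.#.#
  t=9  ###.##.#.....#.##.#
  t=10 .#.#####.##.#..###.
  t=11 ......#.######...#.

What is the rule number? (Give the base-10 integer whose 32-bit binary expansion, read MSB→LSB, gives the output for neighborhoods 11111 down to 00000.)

  #####|.  b31=0 t=0,i=8
  ####.|#  b30=1 t=0,i=12
  ###.#|.  b29=0 t=0,i=13
  ###..|#  b28=1 t=3,i=4
  ##.##|#  b27=1 t=0,i=14
  ##.#.|#  b26=1 t=1,i=2
  ##..#|.  b25=0 t=1,i=16
  ##...|.  b24=0 t=0,i=17
  #.###|.  b23=0 t=2,i=5
  #.##.|#  b22=1 t=0,i=15
  #.#.#|#  b21=1 t=3,i=14
  #.#..|#  b20=1 t=1,i=3
  #..##|.  b19=0 t=1,i=17
  #..#.|.  b18=0 t=2,i=13
  #...#|#  b17=1 t=0,i=18
  #....|#  b16=1 t=0,i=3
  .####|.  b15=0 t=0,i=7
  .###.|.  b14=0 t=1,i=0
  .##.#|#  b13=1 t=2,i=3
  .##..|.  b12=0 t=0,i=16
  .#.##|.  b11=0 t=1,i=13
  .#.#.|#  b10=1 t=5,i=2
  .#..#|#  b9=1 t=2,i=12
  .#...|.  b8=0 t=0,i=2
  ..###|.  b7=0 t=0,i=6
  ..##.|#  b6=1 t=2,i=2
  ..#.#|.  b5=0 t=1,i=12
  ..#..|#  b4=1 t=0,i=1
  ...##|.  b3=0 t=0,i=5
  ...#.|#  b2=1 t=0,i=0
  ....#|.  b1=0 t=0,i=4
  .....|#  b0=1 t=1,i=6
  bits 01011100011100110010011001010101 = 1551050325

1551050325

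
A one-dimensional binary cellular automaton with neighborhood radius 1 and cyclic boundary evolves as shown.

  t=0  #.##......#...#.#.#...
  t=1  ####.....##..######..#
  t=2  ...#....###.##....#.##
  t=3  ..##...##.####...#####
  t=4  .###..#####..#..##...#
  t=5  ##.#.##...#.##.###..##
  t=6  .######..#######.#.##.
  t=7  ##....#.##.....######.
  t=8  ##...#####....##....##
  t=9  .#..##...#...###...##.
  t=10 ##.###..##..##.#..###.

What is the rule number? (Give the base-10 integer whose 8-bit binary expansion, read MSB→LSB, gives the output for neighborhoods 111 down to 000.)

110

  ###|.  b7=0 t=1,i=0
  ##.|#  b6=1 t=0,i=3
  #.#|#  b5=1 t=0,i=1
  #..|.  b4=0 t=0,i=4
  .##|#  b3=1 t=0,i=2
  .#.|#  b2=1 t=0,i=0
  ..#|#  b1=1 t=0,i=9
  ...|.  b0=0 t=0,i=5
  bits 01101110 = 110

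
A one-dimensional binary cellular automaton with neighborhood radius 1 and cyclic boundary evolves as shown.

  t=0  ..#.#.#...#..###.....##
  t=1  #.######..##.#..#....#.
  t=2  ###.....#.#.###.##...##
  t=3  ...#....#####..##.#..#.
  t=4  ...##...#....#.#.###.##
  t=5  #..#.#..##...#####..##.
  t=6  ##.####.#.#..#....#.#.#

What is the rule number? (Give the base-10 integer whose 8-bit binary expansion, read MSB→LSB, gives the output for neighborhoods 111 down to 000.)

  [7] ### => .  t=0,i=14
  [6] ##. => .  t=0,i=15
  [5] #.# => #  t=0,i=3
  [4] #.. => #  t=0,i=0
  [3] .## => #  t=0,i=13
  [2] .#. => #  t=0,i=2
  [1] ..# => .  t=0,i=1
  [0] ... => .  t=0,i=8
  bits 00111100 = 60

60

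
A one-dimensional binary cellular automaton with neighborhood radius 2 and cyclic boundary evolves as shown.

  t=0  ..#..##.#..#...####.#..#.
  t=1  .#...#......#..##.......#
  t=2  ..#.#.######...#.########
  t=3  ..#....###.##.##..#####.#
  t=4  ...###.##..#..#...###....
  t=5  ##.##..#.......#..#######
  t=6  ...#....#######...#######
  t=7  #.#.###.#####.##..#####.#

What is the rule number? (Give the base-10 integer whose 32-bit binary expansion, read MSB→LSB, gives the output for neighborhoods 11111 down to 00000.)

2437005799

  [31] ##### => #  t=2,i=8
  [30] ####. => .  t=0,i=17
  [29] ###.# => .  t=0,i=18
  [28] ###.. => #  t=2,i=11
  [27] ##.## => .  t=3,i=10
  [26] ##.#. => .  t=0,i=7
  [25] ##..# => .  t=2,i=0
  [24] ##... => #  t=1,i=17
  [23] #.### => .  t=2,i=6
  [22] #.##. => #  t=3,i=11
  [21] #.#.# => .  t=2,i=4
  [20] #.#.. => .  t=0,i=8
  [19] #..## => .  t=0,i=4
  [18] #..#. => .  t=0,i=10
  [17] #...# => .  t=0,i=0
  [16] #.... => #  t=1,i=7
  [15] .#### => #  t=0,i=16
  [14] .###. => #  t=3,i=8
  [13] .##.# => .  t=0,i=6
  [12] .##.. => .  t=1,i=16
  [11] .#.## => .  t=2,i=5
  [10] .#.#. => .  t=1,i=0
  [9] .#..# => .  t=0,i=3
  [8] .#... => #  t=0,i=12
  [7] ..### => #  t=0,i=15
  [6] ..##. => #  t=0,i=5
  [5] ..#.# => #  t=1,i=24
  [4] ..#.. => .  t=0,i=2
  [3] ...## => .  t=0,i=14
  [2] ...#. => #  t=0,i=1
  [1] ....# => #  t=1,i=10
  [0] ..... => #  t=1,i=8
  bits 10010001010000011100000111100111 = 2437005799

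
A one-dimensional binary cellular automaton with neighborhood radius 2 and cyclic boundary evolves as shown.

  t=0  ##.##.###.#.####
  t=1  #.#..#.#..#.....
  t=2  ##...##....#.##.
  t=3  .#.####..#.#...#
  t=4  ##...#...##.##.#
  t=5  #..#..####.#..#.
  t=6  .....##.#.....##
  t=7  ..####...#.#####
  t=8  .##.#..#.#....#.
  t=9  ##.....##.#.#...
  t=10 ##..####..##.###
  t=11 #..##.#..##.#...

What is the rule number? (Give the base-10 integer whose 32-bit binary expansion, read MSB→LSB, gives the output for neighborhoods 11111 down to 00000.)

  ##### -> .   bit 31 = 0  t=0,i=14
  ####. -> #   bit 30 = 1  t=0,i=0
  ###.# -> .   bit 29 = 0  t=0,i=1
  ###.. -> .   bit 28 = 0  t=3,i=6
  ##.## -> #   bit 27 = 1  t=0,i=2
  ##.#. -> .   bit 26 = 0  t=0,i=9
  ##..# -> .   bit 25 = 0  t=3,i=7
  ##... -> .   bit 24 = 0  t=2,i=2
  #.### -> .   bit 23 = 0  t=0,i=6
  #.##. -> .   bit 22 = 0  t=0,i=3
  #.#.# -> #   bit 21 = 1  t=0,i=10
  #.#.. -> .   bit 20 = 0  t=1,i=2
  #..## -> #   bit 19 = 1  t=5,i=5
  #..#. -> .   bit 18 = 0  t=1,i=4
  #...# -> #   bit 17 = 1  t=2,i=3
  #.... -> .   bit 16 = 0  t=1,i=12
  .#### -> .   bit 15 = 0  t=0,i=13
  .###. -> #   bit 14 = 1  t=0,i=7
  .##.# -> .   bit 13 = 0  t=0,i=4
  .##.. -> #   bit 12 = 1  t=2,i=1
  .#.## -> .   bit 11 = 0  t=0,i=11
  .#.#. -> #   bit 10 = 1  t=1,i=1
  .#..# -> .   bit 9 = 0  t=1,i=3
  .#... -> #   bit 8 = 1  t=1,i=11
  ..### -> #   bit 7 = 1  t=5,i=6
  ..##. -> #   bit 6 = 1  t=2,i=5
  ..#.# -> #   bit 5 = 1  t=1,i=0
  ..#.. -> .   bit 4 = 0  t=1,i=10
  ...## -> #   bit 3 = 1  t=2,i=4
  ...#. -> .   bit 2 = 0  t=1,i=15
  ....# -> #   bit 1 = 1  t=1,i=14
  ..... -> #   bit 0 = 1  t=1,i=13
  bits 01001000001010100101010111101011 = 1210734059

1210734059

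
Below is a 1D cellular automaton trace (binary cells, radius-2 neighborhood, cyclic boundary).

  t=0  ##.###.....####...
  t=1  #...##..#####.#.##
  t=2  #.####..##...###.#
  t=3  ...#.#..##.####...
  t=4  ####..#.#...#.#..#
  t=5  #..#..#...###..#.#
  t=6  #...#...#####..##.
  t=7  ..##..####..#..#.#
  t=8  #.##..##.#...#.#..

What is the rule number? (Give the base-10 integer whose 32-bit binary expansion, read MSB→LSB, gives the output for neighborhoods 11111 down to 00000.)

  #####|.  b31=0 t=1,i=10
  ####.|.  b30=0 t=0,i=13
  ###.#|.  b29=0 t=1,i=12
  ###..|#  b28=1 t=0,i=5
  ##.##|.  b27=0 t=0,i=2
  ##.#.|#  b26=1 t=1,i=13
  ##..#|.  b25=0 t=1,i=6
  ##...|.  b24=0 t=0,i=6
  #.###|.  b23=0 t=0,i=3
  #.##.|.  b22=0 t=2,i=17
  #.#.#|#  b21=1 t=1,i=14
  #.#..|.  b20=0 t=3,i=5
  #..##|.  b19=0 t=1,i=7
  #..#.|.  b18=0 t=4,i=5
  #...#|#  b17=1 t=0,i=16
  #....|.  b16=0 t=0,i=7
  .####|#  b15=1 t=0,i=12
  .###.|#  b14=1 t=0,i=4
  .##.#|.  b13=0 t=0,i=1
  .##..|#  b12=1 t=1,i=5
  .#.##|#  b11=1 t=1,i=15
  .#.#.|.  b10=0 t=3,i=4
  .#..#|#  b9=1 t=3,i=6
  .#...|.  b8=0 t=4,i=9
  ..###|#  b7=1 t=0,i=11
  ..##.|#  b6=1 t=0,i=0
  ..#.#|#  b5=1 t=3,i=3
  ..#..|.  b4=0 t=5,i=3
  ...##|#  b3=1 t=0,i=10
  ...#.|#  b2=1 t=3,i=2
  ....#|#  b1=1 t=0,i=9
  .....|#  b0=1 t=0,i=8
  bits 00010100001000101101101011101111 = 337828591

337828591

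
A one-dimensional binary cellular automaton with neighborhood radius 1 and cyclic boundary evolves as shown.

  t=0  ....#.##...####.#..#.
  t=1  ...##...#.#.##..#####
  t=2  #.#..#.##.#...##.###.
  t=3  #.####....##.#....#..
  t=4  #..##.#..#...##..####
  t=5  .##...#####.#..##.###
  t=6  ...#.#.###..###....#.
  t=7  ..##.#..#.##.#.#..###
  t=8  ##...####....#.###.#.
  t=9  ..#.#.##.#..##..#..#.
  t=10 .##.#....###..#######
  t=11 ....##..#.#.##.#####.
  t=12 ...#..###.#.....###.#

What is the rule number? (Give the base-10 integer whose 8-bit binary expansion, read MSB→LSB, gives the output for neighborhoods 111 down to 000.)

  ### -> #   bit 7 = 1  t=0,i=12
  ##. -> .   bit 6 = 0  t=0,i=7
  #.# -> .   bit 5 = 0  t=0,i=5
  #.. -> #   bit 4 = 1  t=0,i=8
  .## -> .   bit 3 = 0  t=0,i=6
  .#. -> #   bit 2 = 1  t=0,i=4
  ..# -> #   bit 1 = 1  t=0,i=3
  ... -> .   bit 0 = 0  t=0,i=0
  bits 10010110 = 150

150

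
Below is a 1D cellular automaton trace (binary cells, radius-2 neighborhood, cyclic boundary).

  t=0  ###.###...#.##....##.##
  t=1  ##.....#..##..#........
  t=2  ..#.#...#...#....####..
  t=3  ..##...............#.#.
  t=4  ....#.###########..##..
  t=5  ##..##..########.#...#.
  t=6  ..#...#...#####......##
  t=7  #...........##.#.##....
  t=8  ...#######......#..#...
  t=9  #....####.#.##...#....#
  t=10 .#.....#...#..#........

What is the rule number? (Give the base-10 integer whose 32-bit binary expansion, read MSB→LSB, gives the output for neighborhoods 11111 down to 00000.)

  [31] ##### => #  t=0,i=0
  [30] ####. => #  t=0,i=1
  [29] ###.# => .  t=0,i=2
  [28] ###.. => .  t=0,i=6
  [27] ##.## => .  t=0,i=3
  [26] ##.#. => .  t=5,i=16
  [25] ##..# => #  t=1,i=12
  [24] ##... => #  t=0,i=7
  [23] #.### => .  t=0,i=4
  [22] #.##. => .  t=0,i=12
  [21] #.#.# => .  t=7,i=15
  [20] #.#.. => .  t=2,i=4
  [19] #..## => .  t=1,i=9
  [18] #..#. => .  t=1,i=13
  [17] #...# => .  t=0,i=8
  [16] #.... => .  t=0,i=15
  [15] .#### => .  t=0,i=22
  [14] .###. => .  t=0,i=5
  [13] .##.# => .  t=0,i=19
  [12] .##.. => .  t=0,i=13
  [11] .#.## => #  t=0,i=11
  [10] .#.#. => #  t=2,i=3
  [9] .#..# => #  t=1,i=8
  [8] .#... => .  t=1,i=15
  [7] ..### => .  t=2,i=17
  [6] ..##. => .  t=0,i=18
  [5] ..#.# => #  t=0,i=10
  [4] ..#.. => .  t=1,i=7
  [3] ...## => .  t=0,i=17
  [2] ...#. => .  t=0,i=9
  [1] ....# => .  t=0,i=16
  [0] ..... => #  t=1,i=4
  bits 11000011000000000000111000100001 = 3271560737

3271560737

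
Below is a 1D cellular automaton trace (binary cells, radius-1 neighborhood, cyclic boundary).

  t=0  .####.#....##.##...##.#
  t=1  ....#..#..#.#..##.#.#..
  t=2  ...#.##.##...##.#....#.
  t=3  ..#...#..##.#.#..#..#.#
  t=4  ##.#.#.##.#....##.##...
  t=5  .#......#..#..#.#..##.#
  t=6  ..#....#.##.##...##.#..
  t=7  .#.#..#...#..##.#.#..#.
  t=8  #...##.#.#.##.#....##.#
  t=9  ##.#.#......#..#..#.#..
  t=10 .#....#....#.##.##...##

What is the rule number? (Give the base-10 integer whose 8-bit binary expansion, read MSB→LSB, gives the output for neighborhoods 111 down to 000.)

82

  nb ###: next=.  (t=0,i=2, bit7=0)
  nb ##.: next=#  (t=0,i=4, bit6=1)
  nb #.#: next=.  (t=0,i=0, bit5=0)
  nb #..: next=#  (t=0,i=7, bit4=1)
  nb .##: next=.  (t=0,i=1, bit3=0)
  nb .#.: next=.  (t=0,i=6, bit2=0)
  nb ..#: next=#  (t=0,i=10, bit1=1)
  nb ...: next=.  (t=0,i=8, bit0=0)
  bits 01010010 = 82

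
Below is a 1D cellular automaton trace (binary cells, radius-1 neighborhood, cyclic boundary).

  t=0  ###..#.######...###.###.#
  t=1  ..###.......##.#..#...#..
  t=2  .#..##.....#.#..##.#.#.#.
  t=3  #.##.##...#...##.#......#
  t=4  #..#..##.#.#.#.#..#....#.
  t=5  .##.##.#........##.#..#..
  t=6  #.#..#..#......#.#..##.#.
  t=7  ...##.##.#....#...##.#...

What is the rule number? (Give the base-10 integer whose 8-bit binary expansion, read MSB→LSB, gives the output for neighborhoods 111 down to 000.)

  nb ###: next=.  (t=0,i=0, bit7=0)
  nb ##.: next=#  (t=0,i=2, bit6=1)
  nb #.#: next=.  (t=0,i=6, bit5=0)
  nb #..: next=#  (t=0,i=3, bit4=1)
  nb .##: next=.  (t=0,i=7, bit3=0)
  nb .#.: next=.  (t=0,i=5, bit2=0)
  nb ..#: next=#  (t=0,i=4, bit1=1)
  nb ...: next=.  (t=0,i=14, bit0=0)
  bits 01010010 = 82

82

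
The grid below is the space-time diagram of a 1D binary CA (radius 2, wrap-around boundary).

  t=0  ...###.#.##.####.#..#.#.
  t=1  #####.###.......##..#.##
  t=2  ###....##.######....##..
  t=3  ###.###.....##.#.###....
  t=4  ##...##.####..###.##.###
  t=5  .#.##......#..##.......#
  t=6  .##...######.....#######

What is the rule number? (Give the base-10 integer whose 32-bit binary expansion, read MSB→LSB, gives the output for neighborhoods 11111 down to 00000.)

  [31] ##### => #  t=1,i=0
  [30] ####. => .  t=0,i=14
  [29] ###.# => .  t=0,i=5
  [28] ###.. => #  t=1,i=8
  [27] ##.## => .  t=0,i=11
  [26] ##.#. => #  t=0,i=6
  [25] ##..# => .  t=1,i=18
  [24] ##... => .  t=1,i=9
  [23] #.### => .  t=0,i=12
  [22] #.##. => .  t=0,i=9
  [21] #.#.# => #  t=0,i=7
  [20] #.#.. => #  t=0,i=17
  [19] #..## => .  t=2,i=23
  [18] #..#. => .  t=0,i=19
  [17] #...# => #  t=4,i=3
  [16] #.... => #  t=0,i=0
  [15] .#### => .  t=0,i=13
  [14] .###. => #  t=0,i=4
  [13] .##.# => .  t=0,i=10
  [12] .##.. => .  t=1,i=17
  [11] .#.## => #  t=0,i=8
  [10] .#.#. => .  t=0,i=21
  [9] .#..# => .  t=0,i=18
  [8] .#... => #  t=0,i=23
  [7] ..### => #  t=0,i=3
  [6] ..##. => .  t=1,i=16
  [5] ..#.# => #  t=0,i=20
  [4] ..#.. => #  t=5,i=11
  [3] ...## => #  t=0,i=2
  [2] ...#. => #  t=5,i=10
  [1] ....# => #  t=0,i=1
  [0] ..... => #  t=1,i=11
  bits 10010100001100110100100110111111 = 2486389183

2486389183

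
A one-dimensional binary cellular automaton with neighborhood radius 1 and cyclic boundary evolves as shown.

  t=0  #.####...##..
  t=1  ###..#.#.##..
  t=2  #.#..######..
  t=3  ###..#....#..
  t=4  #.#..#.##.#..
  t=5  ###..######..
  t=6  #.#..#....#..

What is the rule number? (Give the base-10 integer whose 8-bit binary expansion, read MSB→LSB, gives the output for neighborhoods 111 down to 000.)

109

  [7] ### => .  t=0,i=3
  [6] ##. => #  t=0,i=5
  [5] #.# => #  t=0,i=1
  [4] #.. => .  t=0,i=6
  [3] .## => #  t=0,i=2
  [2] .#. => #  t=0,i=0
  [1] ..# => .  t=0,i=8
  [0] ... => #  t=0,i=7
  bits 01101101 = 109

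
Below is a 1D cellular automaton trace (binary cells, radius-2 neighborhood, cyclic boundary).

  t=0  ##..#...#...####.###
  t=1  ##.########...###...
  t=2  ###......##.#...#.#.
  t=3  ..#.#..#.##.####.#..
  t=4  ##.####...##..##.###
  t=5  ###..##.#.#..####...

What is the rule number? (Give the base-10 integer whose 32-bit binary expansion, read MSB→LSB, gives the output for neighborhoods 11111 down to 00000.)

  nb #####: next=.  (t=0,i=19, bit31=0)
  nb ####.: next=#  (t=0,i=0, bit30=1)
  nb ###.#: next=#  (t=0,i=15, bit29=1)
  nb ###..: next=#  (t=0,i=1, bit28=1)
  nb ##.##: next=#  (t=0,i=16, bit27=1)
  nb ##.#.: next=.  (t=2,i=11, bit26=0)
  nb ##..#: next=.  (t=0,i=2, bit25=0)
  nb ##...: next=.  (t=1,i=11, bit24=0)
  nb #.###: next=.  (t=0,i=17, bit23=0)
  nb #.##.: next=.  (t=3,i=9, bit22=0)
  nb #.#.#: next=.  (t=2,i=18, bit21=0)
  nb #.#..: next=#  (t=2,i=12, bit20=1)
  nb #..##: next=#  (t=4,i=13, bit19=1)
  nb #..#.: next=#  (t=0,i=3, bit18=1)
  nb #...#: next=#  (t=0,i=6, bit17=1)
  nb #....: next=#  (t=2,i=4, bit16=1)
  nb .####: next=.  (t=0,i=13, bit15=0)
  nb .###.: next=.  (t=1,i=15, bit14=0)
  nb .##.#: next=#  (t=1,i=1, bit13=1)
  nb .##..: next=.  (t=4,i=11, bit12=0)
  nb .#.##: next=.  (t=2,i=19, bit11=0)
  nb .#.#.: next=#  (t=2,i=17, bit10=1)
  nb .#..#: next=#  (t=3,i=5, bit9=1)
  nb .#...: next=#  (t=0,i=5, bit8=1)
  nb ..###: next=.  (t=0,i=12, bit7=0)
  nb ..##.: next=#  (t=1,i=0, bit6=1)
  nb ..#.#: next=.  (t=2,i=16, bit5=0)
  nb ..#..: next=#  (t=0,i=4, bit4=1)
  nb ...##: next=.  (t=0,i=11, bit3=0)
  nb ...#.: next=#  (t=0,i=7, bit2=1)
  nb ....#: next=#  (t=2,i=7, bit1=1)
  nb .....: next=.  (t=2,i=5, bit0=0)
  bits 01111000000111110010011101010110 = 2015307606

2015307606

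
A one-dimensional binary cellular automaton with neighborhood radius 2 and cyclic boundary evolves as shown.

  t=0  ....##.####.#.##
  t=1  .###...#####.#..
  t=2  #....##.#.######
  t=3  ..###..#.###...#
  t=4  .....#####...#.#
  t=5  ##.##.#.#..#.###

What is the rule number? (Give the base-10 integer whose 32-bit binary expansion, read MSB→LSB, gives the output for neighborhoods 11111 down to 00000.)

  nb #####: next=.  (t=1,i=9, bit31=0)
  nb ####.: next=#  (t=0,i=9, bit30=1)
  nb ###.#: next=#  (t=0,i=10, bit29=1)
  nb ###..: next=.  (t=1,i=3, bit28=0)
  nb ##.##: next=.  (t=0,i=6, bit27=0)
  nb ##.#.: next=#  (t=0,i=11, bit26=1)
  nb ##..#: next=#  (t=3,i=5, bit25=1)
  nb ##...: next=.  (t=0,i=0, bit24=0)
  nb #.###: next=#  (t=0,i=7, bit23=1)
  nb #.##.: next=.  (t=0,i=14, bit22=0)
  nb #.#.#: next=.  (t=0,i=12, bit21=0)
  nb #.#..: next=#  (t=1,i=13, bit20=1)
  nb #..##: next=.  (t=3,i=1, bit19=0)
  nb #..#.: next=#  (t=3,i=6, bit18=1)
  nb #...#: next=#  (t=1,i=5, bit17=1)
  nb #....: next=#  (t=0,i=1, bit16=1)
  nb .####: next=#  (t=0,i=8, bit15=1)
  nb .###.: next=.  (t=1,i=2, bit14=0)
  nb .##.#: next=.  (t=0,i=5, bit13=0)
  nb .##..: next=.  (t=0,i=15, bit12=0)
  nb .#.##: next=#  (t=0,i=13, bit11=1)
  nb .#.#.: next=#  (t=4,i=14, bit10=1)
  nb .#..#: next=.  (t=3,i=0, bit9=0)
  nb .#...: next=#  (t=1,i=14, bit8=1)
  nb ..###: next=.  (t=1,i=1, bit7=0)
  nb ..##.: next=.  (t=0,i=4, bit6=0)
  nb ..#.#: next=#  (t=3,i=7, bit5=1)
  nb ..#..: next=#  (t=3,i=15, bit4=1)
  nb ...##: next=#  (t=0,i=3, bit3=1)
  nb ...#.: next=.  (t=3,i=14, bit2=0)
  nb ....#: next=#  (t=0,i=2, bit1=1)
  nb .....: next=.  (t=4,i=2, bit0=0)
  bits 01100110100101111000110100111010 = 1721208122

1721208122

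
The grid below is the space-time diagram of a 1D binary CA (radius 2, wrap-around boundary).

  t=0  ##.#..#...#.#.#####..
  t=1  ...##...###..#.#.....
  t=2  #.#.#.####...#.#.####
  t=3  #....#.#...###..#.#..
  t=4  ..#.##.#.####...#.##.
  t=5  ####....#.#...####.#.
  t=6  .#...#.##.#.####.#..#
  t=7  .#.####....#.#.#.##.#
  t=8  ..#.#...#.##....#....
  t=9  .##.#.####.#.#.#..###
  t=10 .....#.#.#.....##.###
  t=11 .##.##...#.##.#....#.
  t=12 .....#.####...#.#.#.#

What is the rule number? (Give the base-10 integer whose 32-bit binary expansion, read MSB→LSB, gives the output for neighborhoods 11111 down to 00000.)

538172077

  nb #####: next=.  (t=0,i=16, bit31=0)
  nb ####.: next=.  (t=0,i=17, bit30=0)
  nb ###.#: next=#  (t=2,i=0, bit29=1)
  nb ###..: next=.  (t=0,i=18, bit28=0)
  nb ##.##: next=.  (t=9,i=0, bit27=0)
  nb ##.#.: next=.  (t=0,i=2, bit26=0)
  nb ##..#: next=.  (t=0,i=19, bit25=0)
  nb ##...: next=.  (t=1,i=5, bit24=0)
  nb #.###: next=.  (t=0,i=14, bit23=0)
  nb #.##.: next=.  (t=4,i=4, bit22=0)
  nb #.#.#: next=.  (t=0,i=12, bit21=0)
  nb #.#..: next=#  (t=0,i=3, bit20=1)
  nb #..##: next=.  (t=0,i=20, bit19=0)
  nb #..#.: next=.  (t=0,i=5, bit18=0)
  nb #...#: next=#  (t=0,i=8, bit17=1)
  nb #....: next=#  (t=1,i=17, bit16=1)
  nb .####: next=#  (t=0,i=15, bit15=1)
  nb .###.: next=#  (t=1,i=9, bit14=1)
  nb .##.#: next=.  (t=0,i=1, bit13=0)
  nb .##..: next=#  (t=1,i=4, bit12=1)
  nb .#.##: next=#  (t=0,i=13, bit11=1)
  nb .#.#.: next=.  (t=0,i=11, bit10=0)
  nb .#..#: next=#  (t=0,i=4, bit9=1)
  nb .#...: next=.  (t=0,i=7, bit8=0)
  nb ..###: next=#  (t=1,i=8, bit7=1)
  nb ..##.: next=.  (t=0,i=0, bit6=0)
  nb ..#.#: next=#  (t=0,i=10, bit5=1)
  nb ..#..: next=.  (t=0,i=6, bit4=0)
  nb ...##: next=#  (t=1,i=2, bit3=1)
  nb ...#.: next=#  (t=0,i=9, bit2=1)
  nb ....#: next=.  (t=1,i=1, bit1=0)
  nb .....: next=#  (t=1,i=0, bit0=1)
  bits 00100000000100111101101010101101 = 538172077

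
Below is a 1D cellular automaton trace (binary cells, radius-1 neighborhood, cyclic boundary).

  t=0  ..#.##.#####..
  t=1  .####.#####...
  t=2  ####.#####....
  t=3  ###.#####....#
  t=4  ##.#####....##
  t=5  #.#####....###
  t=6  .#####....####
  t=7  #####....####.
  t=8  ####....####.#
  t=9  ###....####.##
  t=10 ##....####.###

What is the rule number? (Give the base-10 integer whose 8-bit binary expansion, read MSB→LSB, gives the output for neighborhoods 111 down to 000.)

174

  ### -> #   bit 7 = 1  t=0,i=8
  ##. -> .   bit 6 = 0  t=0,i=5
  #.# -> #   bit 5 = 1  t=0,i=3
  #.. -> .   bit 4 = 0  t=0,i=12
  .## -> #   bit 3 = 1  t=0,i=4
  .#. -> #   bit 2 = 1  t=0,i=2
  ..# -> #   bit 1 = 1  t=0,i=1
  ... -> .   bit 0 = 0  t=0,i=0
  bits 10101110 = 174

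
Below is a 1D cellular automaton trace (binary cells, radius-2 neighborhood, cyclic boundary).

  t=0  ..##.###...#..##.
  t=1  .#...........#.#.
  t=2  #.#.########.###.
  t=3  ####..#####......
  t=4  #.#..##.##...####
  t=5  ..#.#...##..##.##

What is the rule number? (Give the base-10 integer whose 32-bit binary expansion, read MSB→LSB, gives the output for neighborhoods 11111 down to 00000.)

  [31] ##### => #  t=2,i=6
  [30] ####. => #  t=2,i=10
  [29] ###.# => .  t=2,i=11
  [28] ###.. => .  t=0,i=7
  [27] ##.## => .  t=0,i=4
  [26] ##.#. => .  t=2,i=16
  [25] ##..# => .  t=3,i=4
  [24] ##... => .  t=0,i=8
  [23] #.### => .  t=0,i=5
  [22] #.##. => #  t=4,i=8
  [21] #.#.# => #  t=2,i=0
  [20] #.#.. => #  t=1,i=15
  [19] #..## => #  t=0,i=13
  [18] #..#. => #  t=1,i=0
  [17] #...# => .  t=0,i=0
  [16] #.... => .  t=1,i=3
  [15] .#### => .  t=2,i=5
  [14] .###. => .  t=0,i=6
  [13] .##.# => .  t=0,i=3
  [12] .##.. => #  t=0,i=15
  [11] .#.## => #  t=2,i=3
  [10] .#.#. => #  t=1,i=14
  [9] .#..# => .  t=0,i=12
  [8] .#... => #  t=1,i=2
  [7] ..### => #  t=3,i=0
  [6] ..##. => .  t=0,i=2
  [5] ..#.# => #  t=1,i=13
  [4] ..#.. => .  t=0,i=11
  [3] ...## => #  t=0,i=1
  [2] ...#. => .  t=0,i=10
  [1] ....# => #  t=1,i=11
  [0] ..... => #  t=1,i=4
  bits 11000000011111000001110110101011 = 3229359531

3229359531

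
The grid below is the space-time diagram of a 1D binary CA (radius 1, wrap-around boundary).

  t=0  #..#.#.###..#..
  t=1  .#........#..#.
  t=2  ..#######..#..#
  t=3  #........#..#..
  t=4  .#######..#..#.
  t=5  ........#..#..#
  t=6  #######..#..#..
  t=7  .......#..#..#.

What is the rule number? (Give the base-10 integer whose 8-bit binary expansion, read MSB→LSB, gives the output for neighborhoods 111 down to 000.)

17

  ###|.  b7=0 t=0,i=8
  ##.|.  b6=0 t=0,i=9
  #.#|.  b5=0 t=0,i=4
  #..|#  b4=1 t=0,i=1
  .##|.  b3=0 t=0,i=7
  .#.|.  b2=0 t=0,i=0
  ..#|.  b1=0 t=0,i=2
  ...|#  b0=1 t=1,i=3
  bits 00010001 = 17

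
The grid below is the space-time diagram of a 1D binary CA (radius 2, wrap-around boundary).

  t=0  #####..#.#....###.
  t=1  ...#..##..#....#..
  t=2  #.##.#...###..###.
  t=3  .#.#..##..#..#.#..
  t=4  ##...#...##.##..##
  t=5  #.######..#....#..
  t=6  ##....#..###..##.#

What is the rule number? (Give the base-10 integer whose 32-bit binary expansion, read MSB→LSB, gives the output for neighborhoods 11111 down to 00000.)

1091463477

  #####|.  b31=0 t=0,i=2
  ####.|#  b30=1 t=0,i=3
  ###.#|.  b29=0 t=0,i=16
  ###..|.  b28=0 t=0,i=4
  ##.##|.  b27=0 t=0,i=17
  ##.#.|.  b26=0 t=2,i=4
  ##..#|.  b25=0 t=0,i=5
  ##...|#  b24=1 t=4,i=2
  #.###|.  b23=0 t=0,i=0
  #.##.|.  b22=0 t=2,i=2
  #.#.#|.  b21=0 t=2,i=0
  #.#..|.  b20=0 t=0,i=9
  #..##|#  b19=1 t=1,i=5
  #..#.|#  b18=1 t=0,i=6
  #...#|#  b17=1 t=2,i=7
  #....|.  b16=0 t=0,i=11
  .####|.  b15=0 t=0,i=1
  .###.|#  b14=1 t=0,i=15
  .##.#|#  b13=1 t=2,i=3
  .##..|.  b12=0 t=1,i=7
  .#.##|#  b11=1 t=2,i=1
  .#.#.|.  b10=0 t=0,i=8
  .#..#|.  b9=0 t=1,i=4
  .#...|#  b8=1 t=0,i=10
  ..###|.  b7=0 t=0,i=14
  ..##.|.  b6=0 t=1,i=6
  ..#.#|#  b5=1 t=0,i=7
  ..#..|#  b4=1 t=1,i=3
  ...##|.  b3=0 t=0,i=13
  ...#.|#  b2=1 t=1,i=2
  ....#|.  b1=0 t=0,i=12
  .....|#  b0=1 t=1,i=0
  bits 01000001000011100110100100110101 = 1091463477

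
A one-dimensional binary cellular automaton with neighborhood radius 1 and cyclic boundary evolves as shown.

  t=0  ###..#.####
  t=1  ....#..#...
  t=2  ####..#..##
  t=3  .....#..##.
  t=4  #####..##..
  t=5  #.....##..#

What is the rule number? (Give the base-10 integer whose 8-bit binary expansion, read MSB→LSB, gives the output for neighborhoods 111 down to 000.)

  ###|.  b7=0 t=0,i=0
  ##.|.  b6=0 t=0,i=2
  #.#|.  b5=0 t=0,i=6
  #..|.  b4=0 t=0,i=3
  .##|#  b3=1 t=0,i=7
  .#.|.  b2=0 t=0,i=5
  ..#|#  b1=1 t=0,i=4
  ...|#  b0=1 t=1,i=0
  bits 00001011 = 11

11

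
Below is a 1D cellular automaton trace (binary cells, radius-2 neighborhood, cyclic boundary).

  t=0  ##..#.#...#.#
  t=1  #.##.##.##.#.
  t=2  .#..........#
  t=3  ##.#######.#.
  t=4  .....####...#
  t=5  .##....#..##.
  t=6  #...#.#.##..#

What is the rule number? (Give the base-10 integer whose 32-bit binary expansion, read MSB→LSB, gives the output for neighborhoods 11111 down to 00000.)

  [31] ##### => #  t=3,i=5
  [30] ####. => #  t=3,i=8
  [29] ###.# => .  t=3,i=9
  [28] ###.. => .  t=0,i=1
  [27] ##.## => .  t=1,i=4
  [26] ##.#. => .  t=1,i=10
  [25] ##..# => #  t=0,i=2
  [24] ##... => .  t=4,i=9
  [23] #.### => .  t=0,i=12
  [22] #.##. => .  t=1,i=2
  [21] #.#.# => .  t=1,i=0
  [20] #.#.. => #  t=0,i=6
  [19] #..## => #  t=5,i=0
  [18] #..#. => #  t=0,i=3
  [17] #...# => #  t=0,i=8
  [16] #.... => #  t=2,i=3
  [15] .#### => .  t=3,i=4
  [14] .###. => #  t=0,i=0
  [13] .##.# => .  t=1,i=3
  [12] .##.. => .  t=5,i=2
  [11] .#.## => #  t=0,i=11
  [10] .#.#. => #  t=0,i=5
  [9] .#..# => #  t=5,i=8
  [8] .#... => .  t=0,i=7
  [7] ..### => .  t=4,i=5
  [6] ..##. => .  t=5,i=1
  [5] ..#.# => .  t=0,i=4
  [4] ..#.. => .  t=4,i=12
  [3] ...## => .  t=4,i=4
  [2] ...#. => #  t=0,i=9
  [1] ....# => .  t=2,i=10
  [0] ..... => #  t=2,i=4
  bits 11000010000111110100111000000101 = 3256831493

3256831493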